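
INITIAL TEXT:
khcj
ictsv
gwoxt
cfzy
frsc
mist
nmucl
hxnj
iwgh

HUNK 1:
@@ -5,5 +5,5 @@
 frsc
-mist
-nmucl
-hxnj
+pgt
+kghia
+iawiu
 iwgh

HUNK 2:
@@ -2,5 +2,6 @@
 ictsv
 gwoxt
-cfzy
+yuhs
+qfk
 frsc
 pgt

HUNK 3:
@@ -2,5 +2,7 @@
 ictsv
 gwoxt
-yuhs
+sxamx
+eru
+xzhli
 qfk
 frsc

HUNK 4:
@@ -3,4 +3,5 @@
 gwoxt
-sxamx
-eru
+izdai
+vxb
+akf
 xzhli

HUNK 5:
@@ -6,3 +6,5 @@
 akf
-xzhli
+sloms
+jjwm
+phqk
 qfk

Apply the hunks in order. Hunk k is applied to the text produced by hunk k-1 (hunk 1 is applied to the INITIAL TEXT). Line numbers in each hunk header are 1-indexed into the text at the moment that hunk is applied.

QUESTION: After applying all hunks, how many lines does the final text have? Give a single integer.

Hunk 1: at line 5 remove [mist,nmucl,hxnj] add [pgt,kghia,iawiu] -> 9 lines: khcj ictsv gwoxt cfzy frsc pgt kghia iawiu iwgh
Hunk 2: at line 2 remove [cfzy] add [yuhs,qfk] -> 10 lines: khcj ictsv gwoxt yuhs qfk frsc pgt kghia iawiu iwgh
Hunk 3: at line 2 remove [yuhs] add [sxamx,eru,xzhli] -> 12 lines: khcj ictsv gwoxt sxamx eru xzhli qfk frsc pgt kghia iawiu iwgh
Hunk 4: at line 3 remove [sxamx,eru] add [izdai,vxb,akf] -> 13 lines: khcj ictsv gwoxt izdai vxb akf xzhli qfk frsc pgt kghia iawiu iwgh
Hunk 5: at line 6 remove [xzhli] add [sloms,jjwm,phqk] -> 15 lines: khcj ictsv gwoxt izdai vxb akf sloms jjwm phqk qfk frsc pgt kghia iawiu iwgh
Final line count: 15

Answer: 15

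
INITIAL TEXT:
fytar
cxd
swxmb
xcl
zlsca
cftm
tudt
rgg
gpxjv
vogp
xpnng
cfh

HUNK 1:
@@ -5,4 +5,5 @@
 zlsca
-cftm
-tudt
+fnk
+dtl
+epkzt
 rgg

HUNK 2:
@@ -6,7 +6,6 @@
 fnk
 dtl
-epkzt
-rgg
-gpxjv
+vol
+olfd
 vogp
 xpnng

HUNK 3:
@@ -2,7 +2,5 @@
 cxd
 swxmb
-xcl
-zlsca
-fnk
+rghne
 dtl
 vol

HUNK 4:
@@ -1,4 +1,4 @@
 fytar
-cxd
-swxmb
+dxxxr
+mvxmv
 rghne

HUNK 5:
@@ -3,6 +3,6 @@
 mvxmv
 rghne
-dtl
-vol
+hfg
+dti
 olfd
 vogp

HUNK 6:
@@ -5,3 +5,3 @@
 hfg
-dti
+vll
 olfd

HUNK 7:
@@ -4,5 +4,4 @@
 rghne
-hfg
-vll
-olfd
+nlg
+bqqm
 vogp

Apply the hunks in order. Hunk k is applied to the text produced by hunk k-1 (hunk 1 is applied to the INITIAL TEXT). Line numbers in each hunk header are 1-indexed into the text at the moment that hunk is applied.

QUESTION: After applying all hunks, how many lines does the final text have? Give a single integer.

Hunk 1: at line 5 remove [cftm,tudt] add [fnk,dtl,epkzt] -> 13 lines: fytar cxd swxmb xcl zlsca fnk dtl epkzt rgg gpxjv vogp xpnng cfh
Hunk 2: at line 6 remove [epkzt,rgg,gpxjv] add [vol,olfd] -> 12 lines: fytar cxd swxmb xcl zlsca fnk dtl vol olfd vogp xpnng cfh
Hunk 3: at line 2 remove [xcl,zlsca,fnk] add [rghne] -> 10 lines: fytar cxd swxmb rghne dtl vol olfd vogp xpnng cfh
Hunk 4: at line 1 remove [cxd,swxmb] add [dxxxr,mvxmv] -> 10 lines: fytar dxxxr mvxmv rghne dtl vol olfd vogp xpnng cfh
Hunk 5: at line 3 remove [dtl,vol] add [hfg,dti] -> 10 lines: fytar dxxxr mvxmv rghne hfg dti olfd vogp xpnng cfh
Hunk 6: at line 5 remove [dti] add [vll] -> 10 lines: fytar dxxxr mvxmv rghne hfg vll olfd vogp xpnng cfh
Hunk 7: at line 4 remove [hfg,vll,olfd] add [nlg,bqqm] -> 9 lines: fytar dxxxr mvxmv rghne nlg bqqm vogp xpnng cfh
Final line count: 9

Answer: 9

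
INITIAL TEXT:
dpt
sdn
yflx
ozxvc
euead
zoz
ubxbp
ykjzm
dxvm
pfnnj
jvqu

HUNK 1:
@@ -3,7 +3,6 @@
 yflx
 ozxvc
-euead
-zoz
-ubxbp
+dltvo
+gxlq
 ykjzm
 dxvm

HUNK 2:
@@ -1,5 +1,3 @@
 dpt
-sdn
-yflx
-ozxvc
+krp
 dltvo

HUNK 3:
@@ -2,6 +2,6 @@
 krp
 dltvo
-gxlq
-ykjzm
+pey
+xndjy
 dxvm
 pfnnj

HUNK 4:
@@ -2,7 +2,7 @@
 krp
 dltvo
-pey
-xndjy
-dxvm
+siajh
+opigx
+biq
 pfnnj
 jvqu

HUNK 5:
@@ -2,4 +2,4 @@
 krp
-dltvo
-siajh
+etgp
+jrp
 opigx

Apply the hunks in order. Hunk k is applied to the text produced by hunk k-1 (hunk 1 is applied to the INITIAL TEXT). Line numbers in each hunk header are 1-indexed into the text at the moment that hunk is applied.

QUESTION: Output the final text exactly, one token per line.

Answer: dpt
krp
etgp
jrp
opigx
biq
pfnnj
jvqu

Derivation:
Hunk 1: at line 3 remove [euead,zoz,ubxbp] add [dltvo,gxlq] -> 10 lines: dpt sdn yflx ozxvc dltvo gxlq ykjzm dxvm pfnnj jvqu
Hunk 2: at line 1 remove [sdn,yflx,ozxvc] add [krp] -> 8 lines: dpt krp dltvo gxlq ykjzm dxvm pfnnj jvqu
Hunk 3: at line 2 remove [gxlq,ykjzm] add [pey,xndjy] -> 8 lines: dpt krp dltvo pey xndjy dxvm pfnnj jvqu
Hunk 4: at line 2 remove [pey,xndjy,dxvm] add [siajh,opigx,biq] -> 8 lines: dpt krp dltvo siajh opigx biq pfnnj jvqu
Hunk 5: at line 2 remove [dltvo,siajh] add [etgp,jrp] -> 8 lines: dpt krp etgp jrp opigx biq pfnnj jvqu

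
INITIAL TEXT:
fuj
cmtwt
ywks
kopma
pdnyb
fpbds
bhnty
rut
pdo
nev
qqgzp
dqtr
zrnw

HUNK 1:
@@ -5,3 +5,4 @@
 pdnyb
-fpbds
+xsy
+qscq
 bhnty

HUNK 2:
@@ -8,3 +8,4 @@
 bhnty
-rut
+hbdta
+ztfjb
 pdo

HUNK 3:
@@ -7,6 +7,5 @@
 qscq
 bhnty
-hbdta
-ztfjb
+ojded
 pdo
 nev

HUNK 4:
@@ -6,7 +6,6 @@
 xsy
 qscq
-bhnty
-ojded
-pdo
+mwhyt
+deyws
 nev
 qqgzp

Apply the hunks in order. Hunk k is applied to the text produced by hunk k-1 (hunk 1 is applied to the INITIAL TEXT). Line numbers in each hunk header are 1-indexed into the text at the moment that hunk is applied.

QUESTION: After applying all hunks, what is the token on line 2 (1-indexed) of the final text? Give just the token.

Hunk 1: at line 5 remove [fpbds] add [xsy,qscq] -> 14 lines: fuj cmtwt ywks kopma pdnyb xsy qscq bhnty rut pdo nev qqgzp dqtr zrnw
Hunk 2: at line 8 remove [rut] add [hbdta,ztfjb] -> 15 lines: fuj cmtwt ywks kopma pdnyb xsy qscq bhnty hbdta ztfjb pdo nev qqgzp dqtr zrnw
Hunk 3: at line 7 remove [hbdta,ztfjb] add [ojded] -> 14 lines: fuj cmtwt ywks kopma pdnyb xsy qscq bhnty ojded pdo nev qqgzp dqtr zrnw
Hunk 4: at line 6 remove [bhnty,ojded,pdo] add [mwhyt,deyws] -> 13 lines: fuj cmtwt ywks kopma pdnyb xsy qscq mwhyt deyws nev qqgzp dqtr zrnw
Final line 2: cmtwt

Answer: cmtwt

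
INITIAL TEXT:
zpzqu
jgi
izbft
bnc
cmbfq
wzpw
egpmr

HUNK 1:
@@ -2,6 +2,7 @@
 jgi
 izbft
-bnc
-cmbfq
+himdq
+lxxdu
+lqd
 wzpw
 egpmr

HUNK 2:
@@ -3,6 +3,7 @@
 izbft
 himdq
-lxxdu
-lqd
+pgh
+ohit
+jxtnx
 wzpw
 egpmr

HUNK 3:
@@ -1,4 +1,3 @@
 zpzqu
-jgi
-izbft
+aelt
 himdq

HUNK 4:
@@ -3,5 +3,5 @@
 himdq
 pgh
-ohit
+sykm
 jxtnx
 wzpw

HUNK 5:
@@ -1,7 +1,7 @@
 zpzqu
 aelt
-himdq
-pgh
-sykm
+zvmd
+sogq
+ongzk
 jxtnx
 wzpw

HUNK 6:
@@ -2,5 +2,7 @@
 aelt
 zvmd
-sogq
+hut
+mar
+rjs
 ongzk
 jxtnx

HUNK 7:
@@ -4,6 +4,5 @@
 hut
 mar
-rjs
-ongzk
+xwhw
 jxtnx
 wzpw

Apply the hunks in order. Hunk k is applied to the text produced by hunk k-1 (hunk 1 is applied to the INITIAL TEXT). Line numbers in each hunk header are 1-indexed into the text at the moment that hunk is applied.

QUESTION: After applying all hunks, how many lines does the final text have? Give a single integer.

Answer: 9

Derivation:
Hunk 1: at line 2 remove [bnc,cmbfq] add [himdq,lxxdu,lqd] -> 8 lines: zpzqu jgi izbft himdq lxxdu lqd wzpw egpmr
Hunk 2: at line 3 remove [lxxdu,lqd] add [pgh,ohit,jxtnx] -> 9 lines: zpzqu jgi izbft himdq pgh ohit jxtnx wzpw egpmr
Hunk 3: at line 1 remove [jgi,izbft] add [aelt] -> 8 lines: zpzqu aelt himdq pgh ohit jxtnx wzpw egpmr
Hunk 4: at line 3 remove [ohit] add [sykm] -> 8 lines: zpzqu aelt himdq pgh sykm jxtnx wzpw egpmr
Hunk 5: at line 1 remove [himdq,pgh,sykm] add [zvmd,sogq,ongzk] -> 8 lines: zpzqu aelt zvmd sogq ongzk jxtnx wzpw egpmr
Hunk 6: at line 2 remove [sogq] add [hut,mar,rjs] -> 10 lines: zpzqu aelt zvmd hut mar rjs ongzk jxtnx wzpw egpmr
Hunk 7: at line 4 remove [rjs,ongzk] add [xwhw] -> 9 lines: zpzqu aelt zvmd hut mar xwhw jxtnx wzpw egpmr
Final line count: 9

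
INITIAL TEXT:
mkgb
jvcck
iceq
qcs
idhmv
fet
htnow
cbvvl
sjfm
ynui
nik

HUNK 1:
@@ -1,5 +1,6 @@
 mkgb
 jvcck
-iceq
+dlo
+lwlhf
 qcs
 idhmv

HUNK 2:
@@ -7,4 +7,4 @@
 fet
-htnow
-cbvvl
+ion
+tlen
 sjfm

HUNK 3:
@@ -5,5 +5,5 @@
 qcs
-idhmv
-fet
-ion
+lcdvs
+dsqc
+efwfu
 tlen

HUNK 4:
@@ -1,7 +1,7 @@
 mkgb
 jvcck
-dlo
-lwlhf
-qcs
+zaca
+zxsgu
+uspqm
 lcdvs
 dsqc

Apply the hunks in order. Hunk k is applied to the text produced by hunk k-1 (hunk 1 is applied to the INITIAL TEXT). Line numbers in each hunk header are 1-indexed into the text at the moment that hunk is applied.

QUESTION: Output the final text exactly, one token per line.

Answer: mkgb
jvcck
zaca
zxsgu
uspqm
lcdvs
dsqc
efwfu
tlen
sjfm
ynui
nik

Derivation:
Hunk 1: at line 1 remove [iceq] add [dlo,lwlhf] -> 12 lines: mkgb jvcck dlo lwlhf qcs idhmv fet htnow cbvvl sjfm ynui nik
Hunk 2: at line 7 remove [htnow,cbvvl] add [ion,tlen] -> 12 lines: mkgb jvcck dlo lwlhf qcs idhmv fet ion tlen sjfm ynui nik
Hunk 3: at line 5 remove [idhmv,fet,ion] add [lcdvs,dsqc,efwfu] -> 12 lines: mkgb jvcck dlo lwlhf qcs lcdvs dsqc efwfu tlen sjfm ynui nik
Hunk 4: at line 1 remove [dlo,lwlhf,qcs] add [zaca,zxsgu,uspqm] -> 12 lines: mkgb jvcck zaca zxsgu uspqm lcdvs dsqc efwfu tlen sjfm ynui nik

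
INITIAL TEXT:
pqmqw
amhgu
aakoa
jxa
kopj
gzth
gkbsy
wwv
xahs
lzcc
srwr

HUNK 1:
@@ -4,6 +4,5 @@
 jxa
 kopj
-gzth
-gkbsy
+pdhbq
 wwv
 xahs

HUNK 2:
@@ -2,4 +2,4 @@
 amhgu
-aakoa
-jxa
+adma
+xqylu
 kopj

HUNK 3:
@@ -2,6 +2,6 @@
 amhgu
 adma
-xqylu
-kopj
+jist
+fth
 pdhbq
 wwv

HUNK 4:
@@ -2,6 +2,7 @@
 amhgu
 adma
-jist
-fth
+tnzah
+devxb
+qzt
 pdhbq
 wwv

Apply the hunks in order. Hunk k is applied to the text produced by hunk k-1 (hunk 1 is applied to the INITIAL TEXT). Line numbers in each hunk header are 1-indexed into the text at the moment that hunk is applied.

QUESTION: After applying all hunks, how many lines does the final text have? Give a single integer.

Hunk 1: at line 4 remove [gzth,gkbsy] add [pdhbq] -> 10 lines: pqmqw amhgu aakoa jxa kopj pdhbq wwv xahs lzcc srwr
Hunk 2: at line 2 remove [aakoa,jxa] add [adma,xqylu] -> 10 lines: pqmqw amhgu adma xqylu kopj pdhbq wwv xahs lzcc srwr
Hunk 3: at line 2 remove [xqylu,kopj] add [jist,fth] -> 10 lines: pqmqw amhgu adma jist fth pdhbq wwv xahs lzcc srwr
Hunk 4: at line 2 remove [jist,fth] add [tnzah,devxb,qzt] -> 11 lines: pqmqw amhgu adma tnzah devxb qzt pdhbq wwv xahs lzcc srwr
Final line count: 11

Answer: 11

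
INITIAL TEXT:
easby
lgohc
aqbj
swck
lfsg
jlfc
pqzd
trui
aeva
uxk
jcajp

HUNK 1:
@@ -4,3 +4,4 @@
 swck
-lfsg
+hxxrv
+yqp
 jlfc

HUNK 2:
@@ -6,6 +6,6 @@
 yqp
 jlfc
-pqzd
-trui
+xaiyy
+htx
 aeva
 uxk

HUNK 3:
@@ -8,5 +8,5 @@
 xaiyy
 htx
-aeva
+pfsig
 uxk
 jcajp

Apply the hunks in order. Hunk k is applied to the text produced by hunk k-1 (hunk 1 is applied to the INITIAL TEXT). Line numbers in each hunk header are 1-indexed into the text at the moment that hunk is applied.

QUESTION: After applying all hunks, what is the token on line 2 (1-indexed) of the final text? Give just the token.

Answer: lgohc

Derivation:
Hunk 1: at line 4 remove [lfsg] add [hxxrv,yqp] -> 12 lines: easby lgohc aqbj swck hxxrv yqp jlfc pqzd trui aeva uxk jcajp
Hunk 2: at line 6 remove [pqzd,trui] add [xaiyy,htx] -> 12 lines: easby lgohc aqbj swck hxxrv yqp jlfc xaiyy htx aeva uxk jcajp
Hunk 3: at line 8 remove [aeva] add [pfsig] -> 12 lines: easby lgohc aqbj swck hxxrv yqp jlfc xaiyy htx pfsig uxk jcajp
Final line 2: lgohc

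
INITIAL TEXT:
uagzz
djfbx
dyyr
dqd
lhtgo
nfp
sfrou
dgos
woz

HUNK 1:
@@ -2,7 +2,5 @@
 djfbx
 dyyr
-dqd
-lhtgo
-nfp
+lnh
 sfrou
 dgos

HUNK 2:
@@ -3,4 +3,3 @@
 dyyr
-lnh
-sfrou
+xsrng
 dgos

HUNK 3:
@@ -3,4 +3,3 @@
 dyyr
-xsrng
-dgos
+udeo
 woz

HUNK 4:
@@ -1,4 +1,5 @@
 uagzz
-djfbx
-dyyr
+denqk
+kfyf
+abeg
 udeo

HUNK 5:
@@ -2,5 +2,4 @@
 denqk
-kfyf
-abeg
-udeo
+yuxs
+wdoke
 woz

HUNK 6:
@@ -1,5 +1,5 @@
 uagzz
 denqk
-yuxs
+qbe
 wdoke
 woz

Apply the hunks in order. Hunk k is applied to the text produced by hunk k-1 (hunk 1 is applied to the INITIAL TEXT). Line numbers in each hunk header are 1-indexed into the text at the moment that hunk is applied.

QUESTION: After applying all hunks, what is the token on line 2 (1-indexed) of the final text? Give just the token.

Answer: denqk

Derivation:
Hunk 1: at line 2 remove [dqd,lhtgo,nfp] add [lnh] -> 7 lines: uagzz djfbx dyyr lnh sfrou dgos woz
Hunk 2: at line 3 remove [lnh,sfrou] add [xsrng] -> 6 lines: uagzz djfbx dyyr xsrng dgos woz
Hunk 3: at line 3 remove [xsrng,dgos] add [udeo] -> 5 lines: uagzz djfbx dyyr udeo woz
Hunk 4: at line 1 remove [djfbx,dyyr] add [denqk,kfyf,abeg] -> 6 lines: uagzz denqk kfyf abeg udeo woz
Hunk 5: at line 2 remove [kfyf,abeg,udeo] add [yuxs,wdoke] -> 5 lines: uagzz denqk yuxs wdoke woz
Hunk 6: at line 1 remove [yuxs] add [qbe] -> 5 lines: uagzz denqk qbe wdoke woz
Final line 2: denqk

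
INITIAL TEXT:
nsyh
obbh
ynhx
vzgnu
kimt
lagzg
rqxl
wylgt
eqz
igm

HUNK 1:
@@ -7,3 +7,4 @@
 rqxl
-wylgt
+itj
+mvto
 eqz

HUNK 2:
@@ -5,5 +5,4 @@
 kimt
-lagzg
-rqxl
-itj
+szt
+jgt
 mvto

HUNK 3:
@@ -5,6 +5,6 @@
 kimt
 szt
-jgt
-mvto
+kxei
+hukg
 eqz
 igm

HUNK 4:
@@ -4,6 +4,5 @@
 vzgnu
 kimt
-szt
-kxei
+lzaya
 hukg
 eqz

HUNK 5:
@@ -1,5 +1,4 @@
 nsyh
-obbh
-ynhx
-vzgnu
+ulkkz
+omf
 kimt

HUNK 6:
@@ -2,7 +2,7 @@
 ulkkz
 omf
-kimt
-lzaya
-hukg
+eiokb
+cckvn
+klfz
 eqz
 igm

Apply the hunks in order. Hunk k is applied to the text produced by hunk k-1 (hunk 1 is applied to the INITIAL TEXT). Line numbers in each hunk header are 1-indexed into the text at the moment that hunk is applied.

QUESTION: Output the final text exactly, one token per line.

Answer: nsyh
ulkkz
omf
eiokb
cckvn
klfz
eqz
igm

Derivation:
Hunk 1: at line 7 remove [wylgt] add [itj,mvto] -> 11 lines: nsyh obbh ynhx vzgnu kimt lagzg rqxl itj mvto eqz igm
Hunk 2: at line 5 remove [lagzg,rqxl,itj] add [szt,jgt] -> 10 lines: nsyh obbh ynhx vzgnu kimt szt jgt mvto eqz igm
Hunk 3: at line 5 remove [jgt,mvto] add [kxei,hukg] -> 10 lines: nsyh obbh ynhx vzgnu kimt szt kxei hukg eqz igm
Hunk 4: at line 4 remove [szt,kxei] add [lzaya] -> 9 lines: nsyh obbh ynhx vzgnu kimt lzaya hukg eqz igm
Hunk 5: at line 1 remove [obbh,ynhx,vzgnu] add [ulkkz,omf] -> 8 lines: nsyh ulkkz omf kimt lzaya hukg eqz igm
Hunk 6: at line 2 remove [kimt,lzaya,hukg] add [eiokb,cckvn,klfz] -> 8 lines: nsyh ulkkz omf eiokb cckvn klfz eqz igm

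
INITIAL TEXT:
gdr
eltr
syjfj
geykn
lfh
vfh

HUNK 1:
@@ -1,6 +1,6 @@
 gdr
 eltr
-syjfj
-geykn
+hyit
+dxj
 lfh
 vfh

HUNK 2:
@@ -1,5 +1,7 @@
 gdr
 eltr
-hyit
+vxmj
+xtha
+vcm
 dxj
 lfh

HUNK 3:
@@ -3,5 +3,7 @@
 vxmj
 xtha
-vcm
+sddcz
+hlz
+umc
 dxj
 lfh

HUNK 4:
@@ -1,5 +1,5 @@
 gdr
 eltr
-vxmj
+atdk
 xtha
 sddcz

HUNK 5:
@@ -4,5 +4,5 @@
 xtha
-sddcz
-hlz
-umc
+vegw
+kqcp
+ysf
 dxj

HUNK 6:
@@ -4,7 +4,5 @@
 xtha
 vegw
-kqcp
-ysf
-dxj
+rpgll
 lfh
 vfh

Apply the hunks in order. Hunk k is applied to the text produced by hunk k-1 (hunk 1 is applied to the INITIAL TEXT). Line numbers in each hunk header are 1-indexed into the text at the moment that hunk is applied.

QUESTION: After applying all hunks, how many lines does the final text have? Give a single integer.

Hunk 1: at line 1 remove [syjfj,geykn] add [hyit,dxj] -> 6 lines: gdr eltr hyit dxj lfh vfh
Hunk 2: at line 1 remove [hyit] add [vxmj,xtha,vcm] -> 8 lines: gdr eltr vxmj xtha vcm dxj lfh vfh
Hunk 3: at line 3 remove [vcm] add [sddcz,hlz,umc] -> 10 lines: gdr eltr vxmj xtha sddcz hlz umc dxj lfh vfh
Hunk 4: at line 1 remove [vxmj] add [atdk] -> 10 lines: gdr eltr atdk xtha sddcz hlz umc dxj lfh vfh
Hunk 5: at line 4 remove [sddcz,hlz,umc] add [vegw,kqcp,ysf] -> 10 lines: gdr eltr atdk xtha vegw kqcp ysf dxj lfh vfh
Hunk 6: at line 4 remove [kqcp,ysf,dxj] add [rpgll] -> 8 lines: gdr eltr atdk xtha vegw rpgll lfh vfh
Final line count: 8

Answer: 8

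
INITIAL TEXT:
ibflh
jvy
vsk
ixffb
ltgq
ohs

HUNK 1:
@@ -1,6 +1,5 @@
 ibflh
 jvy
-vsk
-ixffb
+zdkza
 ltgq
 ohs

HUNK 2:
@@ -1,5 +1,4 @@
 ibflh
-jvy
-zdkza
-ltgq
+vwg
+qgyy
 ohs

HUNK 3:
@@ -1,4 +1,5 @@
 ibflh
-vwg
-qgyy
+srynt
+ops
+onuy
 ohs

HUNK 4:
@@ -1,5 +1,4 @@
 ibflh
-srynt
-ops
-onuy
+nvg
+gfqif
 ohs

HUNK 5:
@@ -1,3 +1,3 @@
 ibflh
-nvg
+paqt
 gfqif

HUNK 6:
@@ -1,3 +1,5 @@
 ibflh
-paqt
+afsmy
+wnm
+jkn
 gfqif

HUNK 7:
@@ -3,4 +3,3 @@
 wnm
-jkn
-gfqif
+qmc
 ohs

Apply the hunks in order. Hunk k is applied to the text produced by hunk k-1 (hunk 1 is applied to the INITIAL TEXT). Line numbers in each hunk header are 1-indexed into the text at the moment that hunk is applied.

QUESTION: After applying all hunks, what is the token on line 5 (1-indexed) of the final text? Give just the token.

Hunk 1: at line 1 remove [vsk,ixffb] add [zdkza] -> 5 lines: ibflh jvy zdkza ltgq ohs
Hunk 2: at line 1 remove [jvy,zdkza,ltgq] add [vwg,qgyy] -> 4 lines: ibflh vwg qgyy ohs
Hunk 3: at line 1 remove [vwg,qgyy] add [srynt,ops,onuy] -> 5 lines: ibflh srynt ops onuy ohs
Hunk 4: at line 1 remove [srynt,ops,onuy] add [nvg,gfqif] -> 4 lines: ibflh nvg gfqif ohs
Hunk 5: at line 1 remove [nvg] add [paqt] -> 4 lines: ibflh paqt gfqif ohs
Hunk 6: at line 1 remove [paqt] add [afsmy,wnm,jkn] -> 6 lines: ibflh afsmy wnm jkn gfqif ohs
Hunk 7: at line 3 remove [jkn,gfqif] add [qmc] -> 5 lines: ibflh afsmy wnm qmc ohs
Final line 5: ohs

Answer: ohs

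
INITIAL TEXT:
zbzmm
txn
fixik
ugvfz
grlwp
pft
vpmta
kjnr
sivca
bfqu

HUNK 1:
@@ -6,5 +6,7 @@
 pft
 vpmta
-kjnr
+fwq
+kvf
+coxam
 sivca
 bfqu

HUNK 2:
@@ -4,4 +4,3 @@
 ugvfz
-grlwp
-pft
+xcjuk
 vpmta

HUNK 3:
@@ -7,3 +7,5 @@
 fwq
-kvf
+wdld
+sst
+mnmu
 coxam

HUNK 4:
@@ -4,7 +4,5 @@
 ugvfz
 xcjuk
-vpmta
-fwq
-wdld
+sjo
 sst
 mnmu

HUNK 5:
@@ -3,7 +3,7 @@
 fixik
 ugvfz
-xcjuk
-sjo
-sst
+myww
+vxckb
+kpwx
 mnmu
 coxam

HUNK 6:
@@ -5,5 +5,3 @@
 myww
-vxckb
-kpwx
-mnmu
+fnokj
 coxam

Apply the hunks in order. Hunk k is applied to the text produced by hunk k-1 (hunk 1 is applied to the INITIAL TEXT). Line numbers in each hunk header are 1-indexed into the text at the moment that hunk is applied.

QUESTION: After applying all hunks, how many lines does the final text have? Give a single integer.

Hunk 1: at line 6 remove [kjnr] add [fwq,kvf,coxam] -> 12 lines: zbzmm txn fixik ugvfz grlwp pft vpmta fwq kvf coxam sivca bfqu
Hunk 2: at line 4 remove [grlwp,pft] add [xcjuk] -> 11 lines: zbzmm txn fixik ugvfz xcjuk vpmta fwq kvf coxam sivca bfqu
Hunk 3: at line 7 remove [kvf] add [wdld,sst,mnmu] -> 13 lines: zbzmm txn fixik ugvfz xcjuk vpmta fwq wdld sst mnmu coxam sivca bfqu
Hunk 4: at line 4 remove [vpmta,fwq,wdld] add [sjo] -> 11 lines: zbzmm txn fixik ugvfz xcjuk sjo sst mnmu coxam sivca bfqu
Hunk 5: at line 3 remove [xcjuk,sjo,sst] add [myww,vxckb,kpwx] -> 11 lines: zbzmm txn fixik ugvfz myww vxckb kpwx mnmu coxam sivca bfqu
Hunk 6: at line 5 remove [vxckb,kpwx,mnmu] add [fnokj] -> 9 lines: zbzmm txn fixik ugvfz myww fnokj coxam sivca bfqu
Final line count: 9

Answer: 9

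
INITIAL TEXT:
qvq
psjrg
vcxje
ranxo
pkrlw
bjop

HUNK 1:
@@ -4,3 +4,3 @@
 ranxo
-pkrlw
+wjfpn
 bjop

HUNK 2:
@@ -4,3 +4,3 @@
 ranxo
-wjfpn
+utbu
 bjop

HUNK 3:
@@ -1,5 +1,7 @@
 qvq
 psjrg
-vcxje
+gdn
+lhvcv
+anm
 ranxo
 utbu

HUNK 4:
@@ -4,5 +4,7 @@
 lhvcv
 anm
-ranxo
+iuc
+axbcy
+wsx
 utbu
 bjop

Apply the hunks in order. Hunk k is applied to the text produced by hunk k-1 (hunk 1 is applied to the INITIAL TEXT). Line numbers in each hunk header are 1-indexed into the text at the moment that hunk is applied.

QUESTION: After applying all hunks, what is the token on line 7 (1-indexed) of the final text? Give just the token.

Answer: axbcy

Derivation:
Hunk 1: at line 4 remove [pkrlw] add [wjfpn] -> 6 lines: qvq psjrg vcxje ranxo wjfpn bjop
Hunk 2: at line 4 remove [wjfpn] add [utbu] -> 6 lines: qvq psjrg vcxje ranxo utbu bjop
Hunk 3: at line 1 remove [vcxje] add [gdn,lhvcv,anm] -> 8 lines: qvq psjrg gdn lhvcv anm ranxo utbu bjop
Hunk 4: at line 4 remove [ranxo] add [iuc,axbcy,wsx] -> 10 lines: qvq psjrg gdn lhvcv anm iuc axbcy wsx utbu bjop
Final line 7: axbcy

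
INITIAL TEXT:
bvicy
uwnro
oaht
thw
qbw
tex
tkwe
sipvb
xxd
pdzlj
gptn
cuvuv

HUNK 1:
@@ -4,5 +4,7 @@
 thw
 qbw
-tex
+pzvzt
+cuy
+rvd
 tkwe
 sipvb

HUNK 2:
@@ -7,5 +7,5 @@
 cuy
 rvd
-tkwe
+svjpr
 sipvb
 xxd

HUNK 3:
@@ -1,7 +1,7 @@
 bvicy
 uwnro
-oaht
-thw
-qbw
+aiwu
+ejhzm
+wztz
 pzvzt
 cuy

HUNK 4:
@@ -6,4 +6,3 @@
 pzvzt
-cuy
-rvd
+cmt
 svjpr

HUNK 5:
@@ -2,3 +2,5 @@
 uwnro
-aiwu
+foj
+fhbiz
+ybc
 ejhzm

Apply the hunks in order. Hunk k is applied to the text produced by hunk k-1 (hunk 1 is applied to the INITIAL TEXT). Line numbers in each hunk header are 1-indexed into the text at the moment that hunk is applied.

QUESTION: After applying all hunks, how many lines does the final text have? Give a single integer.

Answer: 15

Derivation:
Hunk 1: at line 4 remove [tex] add [pzvzt,cuy,rvd] -> 14 lines: bvicy uwnro oaht thw qbw pzvzt cuy rvd tkwe sipvb xxd pdzlj gptn cuvuv
Hunk 2: at line 7 remove [tkwe] add [svjpr] -> 14 lines: bvicy uwnro oaht thw qbw pzvzt cuy rvd svjpr sipvb xxd pdzlj gptn cuvuv
Hunk 3: at line 1 remove [oaht,thw,qbw] add [aiwu,ejhzm,wztz] -> 14 lines: bvicy uwnro aiwu ejhzm wztz pzvzt cuy rvd svjpr sipvb xxd pdzlj gptn cuvuv
Hunk 4: at line 6 remove [cuy,rvd] add [cmt] -> 13 lines: bvicy uwnro aiwu ejhzm wztz pzvzt cmt svjpr sipvb xxd pdzlj gptn cuvuv
Hunk 5: at line 2 remove [aiwu] add [foj,fhbiz,ybc] -> 15 lines: bvicy uwnro foj fhbiz ybc ejhzm wztz pzvzt cmt svjpr sipvb xxd pdzlj gptn cuvuv
Final line count: 15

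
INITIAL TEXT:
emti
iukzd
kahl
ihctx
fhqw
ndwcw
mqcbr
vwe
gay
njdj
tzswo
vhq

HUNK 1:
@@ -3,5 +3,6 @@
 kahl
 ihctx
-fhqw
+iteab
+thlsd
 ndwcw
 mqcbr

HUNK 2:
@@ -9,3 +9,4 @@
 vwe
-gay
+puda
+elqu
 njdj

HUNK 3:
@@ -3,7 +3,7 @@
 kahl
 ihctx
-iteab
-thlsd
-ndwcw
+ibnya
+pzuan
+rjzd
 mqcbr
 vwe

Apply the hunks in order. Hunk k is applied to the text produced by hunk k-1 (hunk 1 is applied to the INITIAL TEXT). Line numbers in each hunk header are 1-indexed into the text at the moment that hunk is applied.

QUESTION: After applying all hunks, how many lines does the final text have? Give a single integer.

Hunk 1: at line 3 remove [fhqw] add [iteab,thlsd] -> 13 lines: emti iukzd kahl ihctx iteab thlsd ndwcw mqcbr vwe gay njdj tzswo vhq
Hunk 2: at line 9 remove [gay] add [puda,elqu] -> 14 lines: emti iukzd kahl ihctx iteab thlsd ndwcw mqcbr vwe puda elqu njdj tzswo vhq
Hunk 3: at line 3 remove [iteab,thlsd,ndwcw] add [ibnya,pzuan,rjzd] -> 14 lines: emti iukzd kahl ihctx ibnya pzuan rjzd mqcbr vwe puda elqu njdj tzswo vhq
Final line count: 14

Answer: 14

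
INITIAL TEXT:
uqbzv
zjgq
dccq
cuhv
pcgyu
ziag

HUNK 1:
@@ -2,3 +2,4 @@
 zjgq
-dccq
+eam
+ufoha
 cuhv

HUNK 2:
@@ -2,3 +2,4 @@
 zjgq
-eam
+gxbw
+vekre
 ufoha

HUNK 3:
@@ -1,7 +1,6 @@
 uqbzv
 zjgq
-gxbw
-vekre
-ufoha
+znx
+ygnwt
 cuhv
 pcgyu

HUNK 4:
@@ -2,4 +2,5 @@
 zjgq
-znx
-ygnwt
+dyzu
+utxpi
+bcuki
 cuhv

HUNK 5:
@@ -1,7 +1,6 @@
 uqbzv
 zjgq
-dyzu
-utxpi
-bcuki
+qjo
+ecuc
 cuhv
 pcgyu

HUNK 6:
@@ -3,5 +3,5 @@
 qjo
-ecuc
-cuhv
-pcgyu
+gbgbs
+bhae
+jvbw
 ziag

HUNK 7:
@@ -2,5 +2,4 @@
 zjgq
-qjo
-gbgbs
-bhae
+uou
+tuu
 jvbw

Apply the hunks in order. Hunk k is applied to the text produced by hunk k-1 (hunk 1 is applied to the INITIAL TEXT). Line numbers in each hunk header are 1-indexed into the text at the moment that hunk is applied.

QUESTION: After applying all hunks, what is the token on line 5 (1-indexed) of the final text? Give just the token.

Hunk 1: at line 2 remove [dccq] add [eam,ufoha] -> 7 lines: uqbzv zjgq eam ufoha cuhv pcgyu ziag
Hunk 2: at line 2 remove [eam] add [gxbw,vekre] -> 8 lines: uqbzv zjgq gxbw vekre ufoha cuhv pcgyu ziag
Hunk 3: at line 1 remove [gxbw,vekre,ufoha] add [znx,ygnwt] -> 7 lines: uqbzv zjgq znx ygnwt cuhv pcgyu ziag
Hunk 4: at line 2 remove [znx,ygnwt] add [dyzu,utxpi,bcuki] -> 8 lines: uqbzv zjgq dyzu utxpi bcuki cuhv pcgyu ziag
Hunk 5: at line 1 remove [dyzu,utxpi,bcuki] add [qjo,ecuc] -> 7 lines: uqbzv zjgq qjo ecuc cuhv pcgyu ziag
Hunk 6: at line 3 remove [ecuc,cuhv,pcgyu] add [gbgbs,bhae,jvbw] -> 7 lines: uqbzv zjgq qjo gbgbs bhae jvbw ziag
Hunk 7: at line 2 remove [qjo,gbgbs,bhae] add [uou,tuu] -> 6 lines: uqbzv zjgq uou tuu jvbw ziag
Final line 5: jvbw

Answer: jvbw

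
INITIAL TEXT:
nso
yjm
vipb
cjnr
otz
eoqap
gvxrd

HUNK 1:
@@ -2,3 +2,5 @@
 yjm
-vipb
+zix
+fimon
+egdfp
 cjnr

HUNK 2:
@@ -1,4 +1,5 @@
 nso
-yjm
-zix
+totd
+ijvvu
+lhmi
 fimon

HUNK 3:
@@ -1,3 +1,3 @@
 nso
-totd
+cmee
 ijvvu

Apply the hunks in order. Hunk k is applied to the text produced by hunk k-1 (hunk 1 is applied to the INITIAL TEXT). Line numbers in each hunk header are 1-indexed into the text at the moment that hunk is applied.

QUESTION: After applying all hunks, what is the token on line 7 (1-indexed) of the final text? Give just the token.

Answer: cjnr

Derivation:
Hunk 1: at line 2 remove [vipb] add [zix,fimon,egdfp] -> 9 lines: nso yjm zix fimon egdfp cjnr otz eoqap gvxrd
Hunk 2: at line 1 remove [yjm,zix] add [totd,ijvvu,lhmi] -> 10 lines: nso totd ijvvu lhmi fimon egdfp cjnr otz eoqap gvxrd
Hunk 3: at line 1 remove [totd] add [cmee] -> 10 lines: nso cmee ijvvu lhmi fimon egdfp cjnr otz eoqap gvxrd
Final line 7: cjnr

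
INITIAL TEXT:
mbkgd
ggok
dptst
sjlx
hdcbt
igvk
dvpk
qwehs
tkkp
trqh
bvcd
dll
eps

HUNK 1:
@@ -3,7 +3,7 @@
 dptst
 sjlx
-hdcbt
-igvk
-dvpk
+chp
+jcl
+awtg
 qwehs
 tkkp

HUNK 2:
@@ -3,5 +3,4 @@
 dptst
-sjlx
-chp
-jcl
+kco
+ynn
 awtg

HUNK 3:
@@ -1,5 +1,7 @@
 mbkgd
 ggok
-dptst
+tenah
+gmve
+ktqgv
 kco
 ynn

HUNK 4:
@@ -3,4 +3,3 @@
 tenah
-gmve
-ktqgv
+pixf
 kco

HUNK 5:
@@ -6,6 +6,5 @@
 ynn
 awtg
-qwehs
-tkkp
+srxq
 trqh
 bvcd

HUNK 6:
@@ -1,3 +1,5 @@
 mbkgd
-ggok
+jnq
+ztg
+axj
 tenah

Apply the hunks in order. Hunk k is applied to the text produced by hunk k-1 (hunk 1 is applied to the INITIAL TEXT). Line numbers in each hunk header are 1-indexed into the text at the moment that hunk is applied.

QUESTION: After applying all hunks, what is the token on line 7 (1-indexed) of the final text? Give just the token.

Answer: kco

Derivation:
Hunk 1: at line 3 remove [hdcbt,igvk,dvpk] add [chp,jcl,awtg] -> 13 lines: mbkgd ggok dptst sjlx chp jcl awtg qwehs tkkp trqh bvcd dll eps
Hunk 2: at line 3 remove [sjlx,chp,jcl] add [kco,ynn] -> 12 lines: mbkgd ggok dptst kco ynn awtg qwehs tkkp trqh bvcd dll eps
Hunk 3: at line 1 remove [dptst] add [tenah,gmve,ktqgv] -> 14 lines: mbkgd ggok tenah gmve ktqgv kco ynn awtg qwehs tkkp trqh bvcd dll eps
Hunk 4: at line 3 remove [gmve,ktqgv] add [pixf] -> 13 lines: mbkgd ggok tenah pixf kco ynn awtg qwehs tkkp trqh bvcd dll eps
Hunk 5: at line 6 remove [qwehs,tkkp] add [srxq] -> 12 lines: mbkgd ggok tenah pixf kco ynn awtg srxq trqh bvcd dll eps
Hunk 6: at line 1 remove [ggok] add [jnq,ztg,axj] -> 14 lines: mbkgd jnq ztg axj tenah pixf kco ynn awtg srxq trqh bvcd dll eps
Final line 7: kco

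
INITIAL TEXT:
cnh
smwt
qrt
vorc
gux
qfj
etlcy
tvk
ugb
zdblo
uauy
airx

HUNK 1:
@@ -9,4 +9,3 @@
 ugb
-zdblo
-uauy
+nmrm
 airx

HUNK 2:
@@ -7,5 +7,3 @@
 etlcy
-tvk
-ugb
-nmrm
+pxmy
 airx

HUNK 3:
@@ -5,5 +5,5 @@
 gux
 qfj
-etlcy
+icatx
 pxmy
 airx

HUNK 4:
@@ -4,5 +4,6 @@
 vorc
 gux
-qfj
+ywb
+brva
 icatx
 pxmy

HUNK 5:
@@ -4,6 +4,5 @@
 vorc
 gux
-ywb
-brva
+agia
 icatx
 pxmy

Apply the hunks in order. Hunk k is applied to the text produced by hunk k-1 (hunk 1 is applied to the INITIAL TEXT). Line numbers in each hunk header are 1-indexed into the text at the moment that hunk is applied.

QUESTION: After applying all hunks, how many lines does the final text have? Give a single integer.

Hunk 1: at line 9 remove [zdblo,uauy] add [nmrm] -> 11 lines: cnh smwt qrt vorc gux qfj etlcy tvk ugb nmrm airx
Hunk 2: at line 7 remove [tvk,ugb,nmrm] add [pxmy] -> 9 lines: cnh smwt qrt vorc gux qfj etlcy pxmy airx
Hunk 3: at line 5 remove [etlcy] add [icatx] -> 9 lines: cnh smwt qrt vorc gux qfj icatx pxmy airx
Hunk 4: at line 4 remove [qfj] add [ywb,brva] -> 10 lines: cnh smwt qrt vorc gux ywb brva icatx pxmy airx
Hunk 5: at line 4 remove [ywb,brva] add [agia] -> 9 lines: cnh smwt qrt vorc gux agia icatx pxmy airx
Final line count: 9

Answer: 9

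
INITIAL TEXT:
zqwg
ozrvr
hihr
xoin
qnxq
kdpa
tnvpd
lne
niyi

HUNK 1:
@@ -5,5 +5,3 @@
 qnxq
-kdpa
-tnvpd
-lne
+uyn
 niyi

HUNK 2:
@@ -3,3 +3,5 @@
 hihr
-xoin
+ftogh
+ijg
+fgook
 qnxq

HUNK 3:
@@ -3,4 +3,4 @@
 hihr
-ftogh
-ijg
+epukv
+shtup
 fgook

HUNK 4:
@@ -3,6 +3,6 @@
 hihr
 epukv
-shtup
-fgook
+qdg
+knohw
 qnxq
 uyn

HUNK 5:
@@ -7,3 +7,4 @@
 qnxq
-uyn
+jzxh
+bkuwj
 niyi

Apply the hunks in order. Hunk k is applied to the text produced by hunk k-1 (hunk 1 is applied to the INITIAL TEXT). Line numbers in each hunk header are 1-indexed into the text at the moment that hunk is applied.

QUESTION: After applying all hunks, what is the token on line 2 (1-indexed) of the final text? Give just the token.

Hunk 1: at line 5 remove [kdpa,tnvpd,lne] add [uyn] -> 7 lines: zqwg ozrvr hihr xoin qnxq uyn niyi
Hunk 2: at line 3 remove [xoin] add [ftogh,ijg,fgook] -> 9 lines: zqwg ozrvr hihr ftogh ijg fgook qnxq uyn niyi
Hunk 3: at line 3 remove [ftogh,ijg] add [epukv,shtup] -> 9 lines: zqwg ozrvr hihr epukv shtup fgook qnxq uyn niyi
Hunk 4: at line 3 remove [shtup,fgook] add [qdg,knohw] -> 9 lines: zqwg ozrvr hihr epukv qdg knohw qnxq uyn niyi
Hunk 5: at line 7 remove [uyn] add [jzxh,bkuwj] -> 10 lines: zqwg ozrvr hihr epukv qdg knohw qnxq jzxh bkuwj niyi
Final line 2: ozrvr

Answer: ozrvr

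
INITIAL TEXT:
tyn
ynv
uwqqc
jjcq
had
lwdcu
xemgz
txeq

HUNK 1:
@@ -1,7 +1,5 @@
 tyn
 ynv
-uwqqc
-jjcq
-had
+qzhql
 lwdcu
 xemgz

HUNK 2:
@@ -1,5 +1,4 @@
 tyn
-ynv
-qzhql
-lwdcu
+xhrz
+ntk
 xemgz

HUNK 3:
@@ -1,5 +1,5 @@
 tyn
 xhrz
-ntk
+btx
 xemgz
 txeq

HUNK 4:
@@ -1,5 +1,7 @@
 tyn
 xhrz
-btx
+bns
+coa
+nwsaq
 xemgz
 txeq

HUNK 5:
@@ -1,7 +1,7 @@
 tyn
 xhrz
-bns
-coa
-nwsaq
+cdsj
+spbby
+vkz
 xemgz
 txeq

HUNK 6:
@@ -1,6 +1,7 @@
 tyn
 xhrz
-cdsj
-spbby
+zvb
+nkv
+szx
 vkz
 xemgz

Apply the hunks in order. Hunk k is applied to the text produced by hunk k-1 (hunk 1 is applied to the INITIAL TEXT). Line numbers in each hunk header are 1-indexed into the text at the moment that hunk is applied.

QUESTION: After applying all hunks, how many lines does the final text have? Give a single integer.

Hunk 1: at line 1 remove [uwqqc,jjcq,had] add [qzhql] -> 6 lines: tyn ynv qzhql lwdcu xemgz txeq
Hunk 2: at line 1 remove [ynv,qzhql,lwdcu] add [xhrz,ntk] -> 5 lines: tyn xhrz ntk xemgz txeq
Hunk 3: at line 1 remove [ntk] add [btx] -> 5 lines: tyn xhrz btx xemgz txeq
Hunk 4: at line 1 remove [btx] add [bns,coa,nwsaq] -> 7 lines: tyn xhrz bns coa nwsaq xemgz txeq
Hunk 5: at line 1 remove [bns,coa,nwsaq] add [cdsj,spbby,vkz] -> 7 lines: tyn xhrz cdsj spbby vkz xemgz txeq
Hunk 6: at line 1 remove [cdsj,spbby] add [zvb,nkv,szx] -> 8 lines: tyn xhrz zvb nkv szx vkz xemgz txeq
Final line count: 8

Answer: 8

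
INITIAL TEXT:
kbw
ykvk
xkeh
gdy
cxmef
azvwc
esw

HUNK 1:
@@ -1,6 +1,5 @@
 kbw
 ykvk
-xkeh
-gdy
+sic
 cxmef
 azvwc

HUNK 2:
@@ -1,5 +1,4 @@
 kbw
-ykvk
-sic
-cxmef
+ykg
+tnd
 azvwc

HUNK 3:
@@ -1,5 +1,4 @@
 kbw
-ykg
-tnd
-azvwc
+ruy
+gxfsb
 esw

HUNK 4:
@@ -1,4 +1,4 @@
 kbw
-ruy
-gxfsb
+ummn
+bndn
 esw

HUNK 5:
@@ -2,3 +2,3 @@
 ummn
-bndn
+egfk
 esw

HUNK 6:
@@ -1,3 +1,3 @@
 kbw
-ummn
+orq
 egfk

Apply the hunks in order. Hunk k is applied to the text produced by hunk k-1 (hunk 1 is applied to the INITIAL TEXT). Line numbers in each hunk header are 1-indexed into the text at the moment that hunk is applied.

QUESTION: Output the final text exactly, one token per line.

Hunk 1: at line 1 remove [xkeh,gdy] add [sic] -> 6 lines: kbw ykvk sic cxmef azvwc esw
Hunk 2: at line 1 remove [ykvk,sic,cxmef] add [ykg,tnd] -> 5 lines: kbw ykg tnd azvwc esw
Hunk 3: at line 1 remove [ykg,tnd,azvwc] add [ruy,gxfsb] -> 4 lines: kbw ruy gxfsb esw
Hunk 4: at line 1 remove [ruy,gxfsb] add [ummn,bndn] -> 4 lines: kbw ummn bndn esw
Hunk 5: at line 2 remove [bndn] add [egfk] -> 4 lines: kbw ummn egfk esw
Hunk 6: at line 1 remove [ummn] add [orq] -> 4 lines: kbw orq egfk esw

Answer: kbw
orq
egfk
esw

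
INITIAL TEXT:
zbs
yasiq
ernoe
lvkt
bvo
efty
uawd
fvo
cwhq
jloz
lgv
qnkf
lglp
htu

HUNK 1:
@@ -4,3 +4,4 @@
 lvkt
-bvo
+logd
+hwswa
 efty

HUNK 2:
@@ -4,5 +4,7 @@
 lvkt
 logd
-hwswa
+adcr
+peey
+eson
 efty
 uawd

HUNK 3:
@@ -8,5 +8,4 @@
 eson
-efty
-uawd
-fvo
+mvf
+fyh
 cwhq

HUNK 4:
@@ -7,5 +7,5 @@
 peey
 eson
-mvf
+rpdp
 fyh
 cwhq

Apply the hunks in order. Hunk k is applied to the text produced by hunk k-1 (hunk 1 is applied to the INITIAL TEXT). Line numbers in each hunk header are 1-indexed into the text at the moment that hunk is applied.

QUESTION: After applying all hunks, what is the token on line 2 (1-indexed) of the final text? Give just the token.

Answer: yasiq

Derivation:
Hunk 1: at line 4 remove [bvo] add [logd,hwswa] -> 15 lines: zbs yasiq ernoe lvkt logd hwswa efty uawd fvo cwhq jloz lgv qnkf lglp htu
Hunk 2: at line 4 remove [hwswa] add [adcr,peey,eson] -> 17 lines: zbs yasiq ernoe lvkt logd adcr peey eson efty uawd fvo cwhq jloz lgv qnkf lglp htu
Hunk 3: at line 8 remove [efty,uawd,fvo] add [mvf,fyh] -> 16 lines: zbs yasiq ernoe lvkt logd adcr peey eson mvf fyh cwhq jloz lgv qnkf lglp htu
Hunk 4: at line 7 remove [mvf] add [rpdp] -> 16 lines: zbs yasiq ernoe lvkt logd adcr peey eson rpdp fyh cwhq jloz lgv qnkf lglp htu
Final line 2: yasiq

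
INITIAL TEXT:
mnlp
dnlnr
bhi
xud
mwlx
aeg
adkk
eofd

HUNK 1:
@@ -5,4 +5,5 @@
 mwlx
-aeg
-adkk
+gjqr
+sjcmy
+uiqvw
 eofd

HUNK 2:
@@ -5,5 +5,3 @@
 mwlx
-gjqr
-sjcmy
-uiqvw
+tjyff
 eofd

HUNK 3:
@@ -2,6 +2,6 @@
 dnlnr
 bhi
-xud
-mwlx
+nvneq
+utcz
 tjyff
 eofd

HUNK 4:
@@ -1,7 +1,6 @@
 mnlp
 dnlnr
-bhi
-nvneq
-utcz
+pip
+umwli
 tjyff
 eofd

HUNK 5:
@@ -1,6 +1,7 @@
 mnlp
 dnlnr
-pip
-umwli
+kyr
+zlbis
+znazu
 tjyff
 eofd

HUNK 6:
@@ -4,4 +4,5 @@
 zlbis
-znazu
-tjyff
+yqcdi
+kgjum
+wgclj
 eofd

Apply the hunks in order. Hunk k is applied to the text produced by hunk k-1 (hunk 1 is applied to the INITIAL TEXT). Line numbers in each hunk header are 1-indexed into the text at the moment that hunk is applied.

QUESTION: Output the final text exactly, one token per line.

Answer: mnlp
dnlnr
kyr
zlbis
yqcdi
kgjum
wgclj
eofd

Derivation:
Hunk 1: at line 5 remove [aeg,adkk] add [gjqr,sjcmy,uiqvw] -> 9 lines: mnlp dnlnr bhi xud mwlx gjqr sjcmy uiqvw eofd
Hunk 2: at line 5 remove [gjqr,sjcmy,uiqvw] add [tjyff] -> 7 lines: mnlp dnlnr bhi xud mwlx tjyff eofd
Hunk 3: at line 2 remove [xud,mwlx] add [nvneq,utcz] -> 7 lines: mnlp dnlnr bhi nvneq utcz tjyff eofd
Hunk 4: at line 1 remove [bhi,nvneq,utcz] add [pip,umwli] -> 6 lines: mnlp dnlnr pip umwli tjyff eofd
Hunk 5: at line 1 remove [pip,umwli] add [kyr,zlbis,znazu] -> 7 lines: mnlp dnlnr kyr zlbis znazu tjyff eofd
Hunk 6: at line 4 remove [znazu,tjyff] add [yqcdi,kgjum,wgclj] -> 8 lines: mnlp dnlnr kyr zlbis yqcdi kgjum wgclj eofd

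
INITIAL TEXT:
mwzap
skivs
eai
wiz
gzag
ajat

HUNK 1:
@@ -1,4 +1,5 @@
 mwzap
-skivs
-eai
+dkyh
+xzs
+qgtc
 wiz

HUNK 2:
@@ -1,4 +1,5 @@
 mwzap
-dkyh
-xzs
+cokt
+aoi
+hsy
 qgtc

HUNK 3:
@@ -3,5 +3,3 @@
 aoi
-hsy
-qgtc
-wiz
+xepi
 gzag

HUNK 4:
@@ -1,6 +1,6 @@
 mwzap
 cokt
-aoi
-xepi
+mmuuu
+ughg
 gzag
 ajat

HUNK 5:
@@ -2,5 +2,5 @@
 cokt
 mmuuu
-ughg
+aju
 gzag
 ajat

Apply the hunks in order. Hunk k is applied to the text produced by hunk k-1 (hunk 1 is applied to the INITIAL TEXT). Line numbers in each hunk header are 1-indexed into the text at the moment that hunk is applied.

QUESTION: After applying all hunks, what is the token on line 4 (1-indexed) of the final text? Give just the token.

Hunk 1: at line 1 remove [skivs,eai] add [dkyh,xzs,qgtc] -> 7 lines: mwzap dkyh xzs qgtc wiz gzag ajat
Hunk 2: at line 1 remove [dkyh,xzs] add [cokt,aoi,hsy] -> 8 lines: mwzap cokt aoi hsy qgtc wiz gzag ajat
Hunk 3: at line 3 remove [hsy,qgtc,wiz] add [xepi] -> 6 lines: mwzap cokt aoi xepi gzag ajat
Hunk 4: at line 1 remove [aoi,xepi] add [mmuuu,ughg] -> 6 lines: mwzap cokt mmuuu ughg gzag ajat
Hunk 5: at line 2 remove [ughg] add [aju] -> 6 lines: mwzap cokt mmuuu aju gzag ajat
Final line 4: aju

Answer: aju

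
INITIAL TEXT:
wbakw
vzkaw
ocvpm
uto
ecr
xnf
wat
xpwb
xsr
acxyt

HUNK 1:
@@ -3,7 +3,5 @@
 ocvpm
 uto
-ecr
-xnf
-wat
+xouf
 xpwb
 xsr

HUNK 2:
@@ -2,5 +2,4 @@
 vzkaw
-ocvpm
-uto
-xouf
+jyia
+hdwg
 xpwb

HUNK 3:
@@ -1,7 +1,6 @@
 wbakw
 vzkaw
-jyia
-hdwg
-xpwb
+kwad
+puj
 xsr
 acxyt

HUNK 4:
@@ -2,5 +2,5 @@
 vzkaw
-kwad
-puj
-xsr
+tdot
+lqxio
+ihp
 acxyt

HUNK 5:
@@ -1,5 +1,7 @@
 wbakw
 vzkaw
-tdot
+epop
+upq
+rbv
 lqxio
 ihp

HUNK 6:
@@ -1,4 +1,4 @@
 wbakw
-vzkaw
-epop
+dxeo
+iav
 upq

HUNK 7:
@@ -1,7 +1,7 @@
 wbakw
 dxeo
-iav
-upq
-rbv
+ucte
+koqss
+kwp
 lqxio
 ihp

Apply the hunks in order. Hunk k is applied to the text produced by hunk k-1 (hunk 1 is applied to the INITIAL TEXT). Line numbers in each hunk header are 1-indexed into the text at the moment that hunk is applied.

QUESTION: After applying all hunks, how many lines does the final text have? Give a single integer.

Answer: 8

Derivation:
Hunk 1: at line 3 remove [ecr,xnf,wat] add [xouf] -> 8 lines: wbakw vzkaw ocvpm uto xouf xpwb xsr acxyt
Hunk 2: at line 2 remove [ocvpm,uto,xouf] add [jyia,hdwg] -> 7 lines: wbakw vzkaw jyia hdwg xpwb xsr acxyt
Hunk 3: at line 1 remove [jyia,hdwg,xpwb] add [kwad,puj] -> 6 lines: wbakw vzkaw kwad puj xsr acxyt
Hunk 4: at line 2 remove [kwad,puj,xsr] add [tdot,lqxio,ihp] -> 6 lines: wbakw vzkaw tdot lqxio ihp acxyt
Hunk 5: at line 1 remove [tdot] add [epop,upq,rbv] -> 8 lines: wbakw vzkaw epop upq rbv lqxio ihp acxyt
Hunk 6: at line 1 remove [vzkaw,epop] add [dxeo,iav] -> 8 lines: wbakw dxeo iav upq rbv lqxio ihp acxyt
Hunk 7: at line 1 remove [iav,upq,rbv] add [ucte,koqss,kwp] -> 8 lines: wbakw dxeo ucte koqss kwp lqxio ihp acxyt
Final line count: 8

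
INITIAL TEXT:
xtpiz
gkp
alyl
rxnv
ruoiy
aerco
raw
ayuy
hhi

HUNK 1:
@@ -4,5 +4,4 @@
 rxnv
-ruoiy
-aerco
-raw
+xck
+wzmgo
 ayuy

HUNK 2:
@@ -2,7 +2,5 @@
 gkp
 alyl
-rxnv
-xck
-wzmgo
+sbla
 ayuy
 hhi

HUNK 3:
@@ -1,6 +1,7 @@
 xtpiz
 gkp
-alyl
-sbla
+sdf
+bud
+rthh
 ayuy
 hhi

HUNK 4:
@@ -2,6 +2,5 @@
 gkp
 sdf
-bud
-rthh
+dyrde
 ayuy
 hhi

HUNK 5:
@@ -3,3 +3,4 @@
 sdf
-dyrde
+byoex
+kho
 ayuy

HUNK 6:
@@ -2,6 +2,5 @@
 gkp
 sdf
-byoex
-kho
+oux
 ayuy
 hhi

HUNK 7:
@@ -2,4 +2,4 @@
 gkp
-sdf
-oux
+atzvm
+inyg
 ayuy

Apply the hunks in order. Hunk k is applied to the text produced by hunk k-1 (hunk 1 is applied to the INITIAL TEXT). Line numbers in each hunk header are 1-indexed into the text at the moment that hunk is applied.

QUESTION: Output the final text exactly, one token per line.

Answer: xtpiz
gkp
atzvm
inyg
ayuy
hhi

Derivation:
Hunk 1: at line 4 remove [ruoiy,aerco,raw] add [xck,wzmgo] -> 8 lines: xtpiz gkp alyl rxnv xck wzmgo ayuy hhi
Hunk 2: at line 2 remove [rxnv,xck,wzmgo] add [sbla] -> 6 lines: xtpiz gkp alyl sbla ayuy hhi
Hunk 3: at line 1 remove [alyl,sbla] add [sdf,bud,rthh] -> 7 lines: xtpiz gkp sdf bud rthh ayuy hhi
Hunk 4: at line 2 remove [bud,rthh] add [dyrde] -> 6 lines: xtpiz gkp sdf dyrde ayuy hhi
Hunk 5: at line 3 remove [dyrde] add [byoex,kho] -> 7 lines: xtpiz gkp sdf byoex kho ayuy hhi
Hunk 6: at line 2 remove [byoex,kho] add [oux] -> 6 lines: xtpiz gkp sdf oux ayuy hhi
Hunk 7: at line 2 remove [sdf,oux] add [atzvm,inyg] -> 6 lines: xtpiz gkp atzvm inyg ayuy hhi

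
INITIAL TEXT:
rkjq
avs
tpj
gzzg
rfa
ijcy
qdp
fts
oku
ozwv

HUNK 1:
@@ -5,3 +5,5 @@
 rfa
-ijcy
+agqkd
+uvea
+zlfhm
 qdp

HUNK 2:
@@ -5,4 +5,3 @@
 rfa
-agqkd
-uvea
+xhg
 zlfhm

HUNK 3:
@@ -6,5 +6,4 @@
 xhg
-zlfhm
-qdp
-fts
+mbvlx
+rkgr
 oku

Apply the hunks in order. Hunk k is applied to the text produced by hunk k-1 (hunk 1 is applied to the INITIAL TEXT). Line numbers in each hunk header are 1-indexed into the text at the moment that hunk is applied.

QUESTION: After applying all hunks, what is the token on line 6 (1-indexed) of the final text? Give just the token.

Hunk 1: at line 5 remove [ijcy] add [agqkd,uvea,zlfhm] -> 12 lines: rkjq avs tpj gzzg rfa agqkd uvea zlfhm qdp fts oku ozwv
Hunk 2: at line 5 remove [agqkd,uvea] add [xhg] -> 11 lines: rkjq avs tpj gzzg rfa xhg zlfhm qdp fts oku ozwv
Hunk 3: at line 6 remove [zlfhm,qdp,fts] add [mbvlx,rkgr] -> 10 lines: rkjq avs tpj gzzg rfa xhg mbvlx rkgr oku ozwv
Final line 6: xhg

Answer: xhg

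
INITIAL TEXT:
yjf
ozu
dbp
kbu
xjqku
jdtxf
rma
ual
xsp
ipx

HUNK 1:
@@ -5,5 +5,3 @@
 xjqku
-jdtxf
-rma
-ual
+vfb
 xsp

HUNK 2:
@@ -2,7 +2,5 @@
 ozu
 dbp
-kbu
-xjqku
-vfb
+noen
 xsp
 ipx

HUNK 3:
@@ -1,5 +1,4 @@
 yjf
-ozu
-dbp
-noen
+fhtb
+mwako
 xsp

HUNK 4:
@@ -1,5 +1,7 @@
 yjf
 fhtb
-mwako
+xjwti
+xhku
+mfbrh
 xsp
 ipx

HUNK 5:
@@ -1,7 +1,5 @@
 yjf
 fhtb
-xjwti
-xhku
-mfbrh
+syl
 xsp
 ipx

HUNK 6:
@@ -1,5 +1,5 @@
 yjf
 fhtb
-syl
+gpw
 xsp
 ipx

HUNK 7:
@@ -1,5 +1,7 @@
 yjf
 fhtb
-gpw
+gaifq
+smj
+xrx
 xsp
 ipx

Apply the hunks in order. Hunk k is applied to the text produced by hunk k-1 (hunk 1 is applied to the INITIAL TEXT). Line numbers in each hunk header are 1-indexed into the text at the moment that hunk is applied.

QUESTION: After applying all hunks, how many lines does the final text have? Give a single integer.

Hunk 1: at line 5 remove [jdtxf,rma,ual] add [vfb] -> 8 lines: yjf ozu dbp kbu xjqku vfb xsp ipx
Hunk 2: at line 2 remove [kbu,xjqku,vfb] add [noen] -> 6 lines: yjf ozu dbp noen xsp ipx
Hunk 3: at line 1 remove [ozu,dbp,noen] add [fhtb,mwako] -> 5 lines: yjf fhtb mwako xsp ipx
Hunk 4: at line 1 remove [mwako] add [xjwti,xhku,mfbrh] -> 7 lines: yjf fhtb xjwti xhku mfbrh xsp ipx
Hunk 5: at line 1 remove [xjwti,xhku,mfbrh] add [syl] -> 5 lines: yjf fhtb syl xsp ipx
Hunk 6: at line 1 remove [syl] add [gpw] -> 5 lines: yjf fhtb gpw xsp ipx
Hunk 7: at line 1 remove [gpw] add [gaifq,smj,xrx] -> 7 lines: yjf fhtb gaifq smj xrx xsp ipx
Final line count: 7

Answer: 7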